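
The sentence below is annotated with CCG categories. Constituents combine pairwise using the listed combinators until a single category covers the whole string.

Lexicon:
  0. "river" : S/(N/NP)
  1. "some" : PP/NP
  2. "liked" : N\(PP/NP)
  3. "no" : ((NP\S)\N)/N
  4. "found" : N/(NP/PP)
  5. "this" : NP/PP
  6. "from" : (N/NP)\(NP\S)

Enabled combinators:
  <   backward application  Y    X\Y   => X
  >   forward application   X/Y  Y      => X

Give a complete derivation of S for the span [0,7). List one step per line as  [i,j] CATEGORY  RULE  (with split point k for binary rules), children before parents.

[0,7] S   >
  [0,1] "river" : S/(N/NP)
  [1,7] N/NP   <
    [1,6] NP\S   <
      [1,3] N   <
        [1,2] "some" : PP/NP
        [2,3] "liked" : N\(PP/NP)
      [3,6] (NP\S)\N   >
        [3,4] "no" : ((NP\S)\N)/N
        [4,6] N   >
          [4,5] "found" : N/(NP/PP)
          [5,6] "this" : NP/PP
    [6,7] "from" : (N/NP)\(NP\S)

[0,1] S/(N/NP)  lex  "river"
[1,2] PP/NP  lex  "some"
[2,3] N\(PP/NP)  lex  "liked"
[1,3] N  <  k=2
[3,4] ((NP\S)\N)/N  lex  "no"
[4,5] N/(NP/PP)  lex  "found"
[5,6] NP/PP  lex  "this"
[4,6] N  >  k=5
[3,6] (NP\S)\N  >  k=4
[1,6] NP\S  <  k=3
[6,7] (N/NP)\(NP\S)  lex  "from"
[1,7] N/NP  <  k=6
[0,7] S  >  k=1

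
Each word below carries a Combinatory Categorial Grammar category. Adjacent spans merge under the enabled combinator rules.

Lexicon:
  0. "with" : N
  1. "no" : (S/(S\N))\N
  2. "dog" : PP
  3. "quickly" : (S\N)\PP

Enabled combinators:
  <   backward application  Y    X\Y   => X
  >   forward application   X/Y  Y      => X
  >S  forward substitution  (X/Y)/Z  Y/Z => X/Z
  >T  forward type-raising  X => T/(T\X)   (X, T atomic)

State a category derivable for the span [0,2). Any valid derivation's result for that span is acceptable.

S/(S\N)

[0,4] S   >
  [0,2] S/(S\N)   <
    [0,1] "with" : N
    [1,2] "no" : (S/(S\N))\N
  [2,4] S\N   <
    [2,3] "dog" : PP
    [3,4] "quickly" : (S\N)\PP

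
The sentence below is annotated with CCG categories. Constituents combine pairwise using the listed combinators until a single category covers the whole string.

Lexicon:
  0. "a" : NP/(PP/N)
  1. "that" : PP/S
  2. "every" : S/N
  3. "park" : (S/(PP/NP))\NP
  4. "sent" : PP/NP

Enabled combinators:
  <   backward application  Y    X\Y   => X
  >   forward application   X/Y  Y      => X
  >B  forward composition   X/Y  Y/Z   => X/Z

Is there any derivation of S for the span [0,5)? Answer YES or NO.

[0,5] S   >
  [0,4] S/(PP/NP)   <
    [0,3] NP   >
      [0,1] "a" : NP/(PP/N)
      [1,3] PP/N   >B
        [1,2] "that" : PP/S
        [2,3] "every" : S/N
    [3,4] "park" : (S/(PP/NP))\NP
  [4,5] "sent" : PP/NP

YES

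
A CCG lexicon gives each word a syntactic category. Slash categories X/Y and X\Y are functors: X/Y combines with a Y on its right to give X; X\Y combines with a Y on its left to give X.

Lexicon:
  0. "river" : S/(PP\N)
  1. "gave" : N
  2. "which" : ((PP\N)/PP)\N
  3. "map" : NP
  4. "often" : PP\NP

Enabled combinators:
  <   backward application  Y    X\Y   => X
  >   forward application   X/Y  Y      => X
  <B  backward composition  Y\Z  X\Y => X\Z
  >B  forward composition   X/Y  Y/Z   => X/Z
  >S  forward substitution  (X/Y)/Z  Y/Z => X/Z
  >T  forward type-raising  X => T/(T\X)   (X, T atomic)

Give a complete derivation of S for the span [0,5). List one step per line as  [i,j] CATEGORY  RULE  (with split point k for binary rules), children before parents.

[0,1] S/(PP\N)  lex  "river"
[1,2] N  lex  "gave"
[2,3] ((PP\N)/PP)\N  lex  "which"
[1,3] (PP\N)/PP  <  k=2
[3,4] NP  lex  "map"
[4,5] PP\NP  lex  "often"
[3,5] PP  <  k=4
[1,5] PP\N  >  k=3
[0,5] S  >  k=1

[0,5] S   >
  [0,1] "river" : S/(PP\N)
  [1,5] PP\N   >
    [1,3] (PP\N)/PP   <
      [1,2] "gave" : N
      [2,3] "which" : ((PP\N)/PP)\N
    [3,5] PP   <
      [3,4] "map" : NP
      [4,5] "often" : PP\NP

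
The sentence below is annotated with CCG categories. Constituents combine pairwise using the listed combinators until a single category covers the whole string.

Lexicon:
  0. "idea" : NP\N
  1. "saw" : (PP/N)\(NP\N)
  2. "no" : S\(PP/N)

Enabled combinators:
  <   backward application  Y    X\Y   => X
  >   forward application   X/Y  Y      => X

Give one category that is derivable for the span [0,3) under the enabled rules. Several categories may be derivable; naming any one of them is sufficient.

S

[0,3] S   <
  [0,2] PP/N   <
    [0,1] "idea" : NP\N
    [1,2] "saw" : (PP/N)\(NP\N)
  [2,3] "no" : S\(PP/N)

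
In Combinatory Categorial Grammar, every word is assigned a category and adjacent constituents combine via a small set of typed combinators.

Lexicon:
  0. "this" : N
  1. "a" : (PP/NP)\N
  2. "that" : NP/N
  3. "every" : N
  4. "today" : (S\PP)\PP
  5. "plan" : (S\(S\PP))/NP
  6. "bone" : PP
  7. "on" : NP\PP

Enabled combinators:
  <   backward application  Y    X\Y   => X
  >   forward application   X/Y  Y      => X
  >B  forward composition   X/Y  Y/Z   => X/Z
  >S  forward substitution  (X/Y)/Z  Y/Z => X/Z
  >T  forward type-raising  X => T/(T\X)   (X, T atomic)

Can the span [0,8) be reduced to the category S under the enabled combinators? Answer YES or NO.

[0,8] S   <
  [0,5] S\PP   <
    [0,4] PP   >
      [0,2] PP/NP   <
        [0,1] "this" : N
        [1,2] "a" : (PP/NP)\N
      [2,4] NP   >
        [2,3] "that" : NP/N
        [3,4] "every" : N
    [4,5] "today" : (S\PP)\PP
  [5,8] S\(S\PP)   >
    [5,6] "plan" : (S\(S\PP))/NP
    [6,8] NP   <
      [6,7] "bone" : PP
      [7,8] "on" : NP\PP

YES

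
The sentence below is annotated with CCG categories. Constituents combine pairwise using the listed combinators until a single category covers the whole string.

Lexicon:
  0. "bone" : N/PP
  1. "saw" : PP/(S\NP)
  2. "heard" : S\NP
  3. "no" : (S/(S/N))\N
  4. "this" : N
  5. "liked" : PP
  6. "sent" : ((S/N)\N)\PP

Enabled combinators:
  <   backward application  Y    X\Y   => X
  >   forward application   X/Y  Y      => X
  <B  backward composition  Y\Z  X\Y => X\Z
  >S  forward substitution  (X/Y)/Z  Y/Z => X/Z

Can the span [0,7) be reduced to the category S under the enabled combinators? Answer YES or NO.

YES

[0,7] S   >
  [0,4] S/(S/N)   <
    [0,3] N   >
      [0,1] "bone" : N/PP
      [1,3] PP   >
        [1,2] "saw" : PP/(S\NP)
        [2,3] "heard" : S\NP
    [3,4] "no" : (S/(S/N))\N
  [4,7] S/N   <
    [4,5] "this" : N
    [5,7] (S/N)\N   <
      [5,6] "liked" : PP
      [6,7] "sent" : ((S/N)\N)\PP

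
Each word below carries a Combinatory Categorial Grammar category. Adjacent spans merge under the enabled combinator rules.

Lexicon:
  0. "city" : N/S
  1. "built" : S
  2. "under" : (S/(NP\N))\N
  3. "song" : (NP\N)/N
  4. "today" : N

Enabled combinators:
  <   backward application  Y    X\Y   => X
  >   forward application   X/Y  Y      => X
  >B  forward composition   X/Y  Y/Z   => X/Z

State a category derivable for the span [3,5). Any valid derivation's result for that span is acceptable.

[0,5] S   >
  [0,3] S/(NP\N)   <
    [0,2] N   >
      [0,1] "city" : N/S
      [1,2] "built" : S
    [2,3] "under" : (S/(NP\N))\N
  [3,5] NP\N   >
    [3,4] "song" : (NP\N)/N
    [4,5] "today" : N

NP\N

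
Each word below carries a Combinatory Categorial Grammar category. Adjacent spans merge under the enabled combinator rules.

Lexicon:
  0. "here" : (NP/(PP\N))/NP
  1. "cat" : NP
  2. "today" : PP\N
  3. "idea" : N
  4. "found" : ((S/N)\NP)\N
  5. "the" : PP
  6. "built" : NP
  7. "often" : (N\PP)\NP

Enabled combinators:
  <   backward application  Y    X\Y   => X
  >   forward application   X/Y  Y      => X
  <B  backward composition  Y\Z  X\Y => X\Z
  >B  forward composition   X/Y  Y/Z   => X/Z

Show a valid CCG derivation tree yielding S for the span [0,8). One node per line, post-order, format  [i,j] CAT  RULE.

[0,1] (NP/(PP\N))/NP  lex  "here"
[1,2] NP  lex  "cat"
[0,2] NP/(PP\N)  >  k=1
[2,3] PP\N  lex  "today"
[0,3] NP  >  k=2
[3,4] N  lex  "idea"
[4,5] ((S/N)\NP)\N  lex  "found"
[3,5] (S/N)\NP  <  k=4
[0,5] S/N  <  k=3
[5,6] PP  lex  "the"
[6,7] NP  lex  "built"
[7,8] (N\PP)\NP  lex  "often"
[6,8] N\PP  <  k=7
[5,8] N  <  k=6
[0,8] S  >  k=5

[0,8] S   >
  [0,5] S/N   <
    [0,3] NP   >
      [0,2] NP/(PP\N)   >
        [0,1] "here" : (NP/(PP\N))/NP
        [1,2] "cat" : NP
      [2,3] "today" : PP\N
    [3,5] (S/N)\NP   <
      [3,4] "idea" : N
      [4,5] "found" : ((S/N)\NP)\N
  [5,8] N   <
    [5,6] "the" : PP
    [6,8] N\PP   <
      [6,7] "built" : NP
      [7,8] "often" : (N\PP)\NP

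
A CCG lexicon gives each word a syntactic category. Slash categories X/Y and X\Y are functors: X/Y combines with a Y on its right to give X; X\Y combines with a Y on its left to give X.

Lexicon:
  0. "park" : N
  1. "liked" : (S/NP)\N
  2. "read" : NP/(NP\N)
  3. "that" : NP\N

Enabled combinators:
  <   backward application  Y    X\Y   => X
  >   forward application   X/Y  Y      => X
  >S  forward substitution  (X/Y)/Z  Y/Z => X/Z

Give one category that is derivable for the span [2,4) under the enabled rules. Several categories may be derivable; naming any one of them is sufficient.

NP

[0,4] S   >
  [0,2] S/NP   <
    [0,1] "park" : N
    [1,2] "liked" : (S/NP)\N
  [2,4] NP   >
    [2,3] "read" : NP/(NP\N)
    [3,4] "that" : NP\N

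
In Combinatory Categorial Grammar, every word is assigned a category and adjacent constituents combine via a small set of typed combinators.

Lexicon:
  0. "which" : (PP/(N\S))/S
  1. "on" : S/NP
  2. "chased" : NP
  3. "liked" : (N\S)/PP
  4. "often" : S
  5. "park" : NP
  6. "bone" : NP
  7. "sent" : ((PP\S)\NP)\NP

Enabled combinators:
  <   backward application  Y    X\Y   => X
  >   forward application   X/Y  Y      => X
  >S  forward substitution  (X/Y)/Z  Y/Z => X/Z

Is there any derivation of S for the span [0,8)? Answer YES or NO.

NO

(PP/(N\S))/S S/NP NP (N\S)/PP S NP NP ((PP\S)\NP)\NP
CKY chart[0,8] = {PP}; S ∉ chart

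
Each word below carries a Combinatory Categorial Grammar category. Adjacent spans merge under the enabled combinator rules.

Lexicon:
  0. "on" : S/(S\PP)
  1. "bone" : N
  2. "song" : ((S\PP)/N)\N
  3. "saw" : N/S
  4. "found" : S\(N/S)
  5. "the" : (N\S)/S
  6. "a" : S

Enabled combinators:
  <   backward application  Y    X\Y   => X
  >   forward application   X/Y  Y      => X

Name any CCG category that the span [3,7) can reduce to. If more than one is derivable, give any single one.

[0,7] S   >
  [0,1] "on" : S/(S\PP)
  [1,7] S\PP   >
    [1,3] (S\PP)/N   <
      [1,2] "bone" : N
      [2,3] "song" : ((S\PP)/N)\N
    [3,7] N   <
      [3,5] S   <
        [3,4] "saw" : N/S
        [4,5] "found" : S\(N/S)
      [5,7] N\S   >
        [5,6] "the" : (N\S)/S
        [6,7] "a" : S

N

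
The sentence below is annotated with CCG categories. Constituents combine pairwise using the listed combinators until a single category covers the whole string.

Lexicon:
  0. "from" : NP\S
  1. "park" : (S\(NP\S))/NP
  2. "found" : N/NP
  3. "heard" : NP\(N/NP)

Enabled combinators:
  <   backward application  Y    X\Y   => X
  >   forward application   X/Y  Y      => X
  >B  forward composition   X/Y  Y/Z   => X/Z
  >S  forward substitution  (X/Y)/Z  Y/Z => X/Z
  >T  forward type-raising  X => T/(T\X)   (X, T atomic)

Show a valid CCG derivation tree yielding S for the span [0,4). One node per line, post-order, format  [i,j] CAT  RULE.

[0,1] NP\S  lex  "from"
[1,2] (S\(NP\S))/NP  lex  "park"
[2,3] N/NP  lex  "found"
[3,4] NP\(N/NP)  lex  "heard"
[2,4] NP  <  k=3
[1,4] S\(NP\S)  >  k=2
[0,4] S  <  k=1

[0,4] S   <
  [0,1] "from" : NP\S
  [1,4] S\(NP\S)   >
    [1,2] "park" : (S\(NP\S))/NP
    [2,4] NP   <
      [2,3] "found" : N/NP
      [3,4] "heard" : NP\(N/NP)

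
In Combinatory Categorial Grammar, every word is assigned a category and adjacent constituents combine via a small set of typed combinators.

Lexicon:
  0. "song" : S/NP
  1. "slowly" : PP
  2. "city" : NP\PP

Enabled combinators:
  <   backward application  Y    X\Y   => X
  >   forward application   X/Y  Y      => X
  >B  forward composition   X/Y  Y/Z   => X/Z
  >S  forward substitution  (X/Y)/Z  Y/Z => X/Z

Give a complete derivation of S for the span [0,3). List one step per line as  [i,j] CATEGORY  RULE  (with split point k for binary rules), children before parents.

[0,3] S   >
  [0,1] "song" : S/NP
  [1,3] NP   <
    [1,2] "slowly" : PP
    [2,3] "city" : NP\PP

[0,1] S/NP  lex  "song"
[1,2] PP  lex  "slowly"
[2,3] NP\PP  lex  "city"
[1,3] NP  <  k=2
[0,3] S  >  k=1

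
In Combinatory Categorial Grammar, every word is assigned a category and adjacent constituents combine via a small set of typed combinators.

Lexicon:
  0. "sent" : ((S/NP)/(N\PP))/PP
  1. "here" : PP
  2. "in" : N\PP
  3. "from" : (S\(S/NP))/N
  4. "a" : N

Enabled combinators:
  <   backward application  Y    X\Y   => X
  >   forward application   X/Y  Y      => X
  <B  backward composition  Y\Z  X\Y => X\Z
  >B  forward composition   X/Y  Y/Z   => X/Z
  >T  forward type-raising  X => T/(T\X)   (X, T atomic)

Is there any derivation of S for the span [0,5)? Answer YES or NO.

[0,5] S   <
  [0,3] S/NP   >
    [0,2] (S/NP)/(N\PP)   >
      [0,1] "sent" : ((S/NP)/(N\PP))/PP
      [1,2] "here" : PP
    [2,3] "in" : N\PP
  [3,5] S\(S/NP)   >
    [3,4] "from" : (S\(S/NP))/N
    [4,5] "a" : N

YES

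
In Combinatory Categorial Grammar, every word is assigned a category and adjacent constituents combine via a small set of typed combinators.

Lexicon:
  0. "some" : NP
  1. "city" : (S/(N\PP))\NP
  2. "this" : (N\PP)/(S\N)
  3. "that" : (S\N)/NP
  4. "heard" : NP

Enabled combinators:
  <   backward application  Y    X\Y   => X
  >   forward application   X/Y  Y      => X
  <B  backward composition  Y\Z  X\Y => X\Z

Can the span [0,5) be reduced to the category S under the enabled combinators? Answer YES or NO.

[0,5] S   >
  [0,2] S/(N\PP)   <
    [0,1] "some" : NP
    [1,2] "city" : (S/(N\PP))\NP
  [2,5] N\PP   >
    [2,3] "this" : (N\PP)/(S\N)
    [3,5] S\N   >
      [3,4] "that" : (S\N)/NP
      [4,5] "heard" : NP

YES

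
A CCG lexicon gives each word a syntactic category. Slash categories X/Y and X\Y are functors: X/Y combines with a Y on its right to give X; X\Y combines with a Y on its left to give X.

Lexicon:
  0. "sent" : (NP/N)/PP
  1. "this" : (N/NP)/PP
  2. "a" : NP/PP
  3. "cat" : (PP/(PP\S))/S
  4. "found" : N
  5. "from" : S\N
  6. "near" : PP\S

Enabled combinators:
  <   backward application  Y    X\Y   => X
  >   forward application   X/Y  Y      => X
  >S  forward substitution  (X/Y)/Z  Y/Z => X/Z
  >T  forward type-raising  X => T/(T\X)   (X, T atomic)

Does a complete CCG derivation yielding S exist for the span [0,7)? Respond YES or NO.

NO

(NP/N)/PP (N/NP)/PP NP/PP (PP/(PP\S))/S N S\N PP\S
CKY chart[0,7] = {N/(N\NP), NP, NP/(NP\NP), PP/(PP\NP), S/(S\NP)}; S ∉ chart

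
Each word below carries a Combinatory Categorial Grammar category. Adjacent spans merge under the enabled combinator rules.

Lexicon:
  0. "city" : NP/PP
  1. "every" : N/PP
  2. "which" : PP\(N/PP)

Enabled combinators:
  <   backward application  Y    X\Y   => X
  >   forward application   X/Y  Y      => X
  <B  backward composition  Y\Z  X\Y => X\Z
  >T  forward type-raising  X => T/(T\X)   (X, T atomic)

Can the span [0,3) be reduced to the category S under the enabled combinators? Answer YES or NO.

NP/PP N/PP PP\(N/PP)
CKY chart[0,3] = {N/(N\NP), NP, NP/(NP\NP), PP/(PP\NP), S/(S\NP)}; S ∉ chart

NO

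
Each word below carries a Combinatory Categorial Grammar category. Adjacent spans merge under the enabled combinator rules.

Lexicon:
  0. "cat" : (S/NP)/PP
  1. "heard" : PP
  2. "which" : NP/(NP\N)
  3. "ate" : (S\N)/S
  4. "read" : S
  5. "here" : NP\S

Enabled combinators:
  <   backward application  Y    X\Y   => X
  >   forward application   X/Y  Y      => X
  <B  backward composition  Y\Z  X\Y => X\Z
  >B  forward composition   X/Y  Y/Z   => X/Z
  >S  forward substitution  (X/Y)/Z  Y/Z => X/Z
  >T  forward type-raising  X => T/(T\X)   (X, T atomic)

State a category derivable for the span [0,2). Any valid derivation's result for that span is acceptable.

[0,6] S   >
  [0,2] S/NP   >
    [0,1] "cat" : (S/NP)/PP
    [1,2] "heard" : PP
  [2,6] NP   >
    [2,3] "which" : NP/(NP\N)
    [3,6] NP\N   <B
      [3,5] S\N   >
        [3,4] "ate" : (S\N)/S
        [4,5] "read" : S
      [5,6] "here" : NP\S

S/NP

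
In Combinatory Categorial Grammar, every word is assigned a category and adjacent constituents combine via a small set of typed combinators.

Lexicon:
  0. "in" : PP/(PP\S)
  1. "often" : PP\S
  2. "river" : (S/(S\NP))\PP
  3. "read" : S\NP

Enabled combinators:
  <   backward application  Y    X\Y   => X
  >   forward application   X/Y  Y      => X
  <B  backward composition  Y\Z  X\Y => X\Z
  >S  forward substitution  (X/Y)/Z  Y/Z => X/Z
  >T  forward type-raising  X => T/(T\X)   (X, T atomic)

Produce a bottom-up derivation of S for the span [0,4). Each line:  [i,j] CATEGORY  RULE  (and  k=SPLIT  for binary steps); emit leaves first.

[0,1] PP/(PP\S)  lex  "in"
[1,2] PP\S  lex  "often"
[0,2] PP  >  k=1
[2,3] (S/(S\NP))\PP  lex  "river"
[0,3] S/(S\NP)  <  k=2
[3,4] S\NP  lex  "read"
[0,4] S  >  k=3

[0,4] S   >
  [0,3] S/(S\NP)   <
    [0,2] PP   >
      [0,1] "in" : PP/(PP\S)
      [1,2] "often" : PP\S
    [2,3] "river" : (S/(S\NP))\PP
  [3,4] "read" : S\NP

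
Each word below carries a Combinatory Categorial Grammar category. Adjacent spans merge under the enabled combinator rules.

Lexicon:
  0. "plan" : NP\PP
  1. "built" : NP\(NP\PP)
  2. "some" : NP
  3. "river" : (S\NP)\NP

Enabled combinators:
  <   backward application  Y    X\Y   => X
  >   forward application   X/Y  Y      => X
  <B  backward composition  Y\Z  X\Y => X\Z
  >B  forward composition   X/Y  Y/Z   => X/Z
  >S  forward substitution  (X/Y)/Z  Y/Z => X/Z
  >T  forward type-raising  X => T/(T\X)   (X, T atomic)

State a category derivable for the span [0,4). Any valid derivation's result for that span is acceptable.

[0,4] S   <
  [0,2] NP   <
    [0,1] "plan" : NP\PP
    [1,2] "built" : NP\(NP\PP)
  [2,4] S\NP   <
    [2,3] "some" : NP
    [3,4] "river" : (S\NP)\NP

S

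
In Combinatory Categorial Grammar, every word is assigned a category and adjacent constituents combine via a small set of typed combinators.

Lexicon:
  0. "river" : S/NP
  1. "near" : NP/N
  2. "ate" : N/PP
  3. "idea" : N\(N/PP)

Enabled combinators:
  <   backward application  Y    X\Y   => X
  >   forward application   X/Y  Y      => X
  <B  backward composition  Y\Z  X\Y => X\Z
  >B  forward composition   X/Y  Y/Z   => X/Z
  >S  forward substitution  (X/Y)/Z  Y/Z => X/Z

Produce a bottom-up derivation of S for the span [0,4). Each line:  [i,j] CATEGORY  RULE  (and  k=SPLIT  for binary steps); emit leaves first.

[0,4] S   >
  [0,1] "river" : S/NP
  [1,4] NP   >
    [1,2] "near" : NP/N
    [2,4] N   <
      [2,3] "ate" : N/PP
      [3,4] "idea" : N\(N/PP)

[0,1] S/NP  lex  "river"
[1,2] NP/N  lex  "near"
[2,3] N/PP  lex  "ate"
[3,4] N\(N/PP)  lex  "idea"
[2,4] N  <  k=3
[1,4] NP  >  k=2
[0,4] S  >  k=1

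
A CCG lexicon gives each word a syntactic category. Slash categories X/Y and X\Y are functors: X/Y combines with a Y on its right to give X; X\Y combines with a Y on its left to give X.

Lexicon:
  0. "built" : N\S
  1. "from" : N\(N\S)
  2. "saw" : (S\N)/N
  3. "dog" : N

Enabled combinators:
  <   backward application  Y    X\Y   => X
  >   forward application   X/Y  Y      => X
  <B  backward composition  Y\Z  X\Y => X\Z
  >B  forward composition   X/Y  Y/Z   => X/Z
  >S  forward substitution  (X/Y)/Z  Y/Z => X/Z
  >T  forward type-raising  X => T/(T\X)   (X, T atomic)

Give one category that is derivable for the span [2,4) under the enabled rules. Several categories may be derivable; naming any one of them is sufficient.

S\N

[0,4] S   <
  [0,2] N   <
    [0,1] "built" : N\S
    [1,2] "from" : N\(N\S)
  [2,4] S\N   >
    [2,3] "saw" : (S\N)/N
    [3,4] "dog" : N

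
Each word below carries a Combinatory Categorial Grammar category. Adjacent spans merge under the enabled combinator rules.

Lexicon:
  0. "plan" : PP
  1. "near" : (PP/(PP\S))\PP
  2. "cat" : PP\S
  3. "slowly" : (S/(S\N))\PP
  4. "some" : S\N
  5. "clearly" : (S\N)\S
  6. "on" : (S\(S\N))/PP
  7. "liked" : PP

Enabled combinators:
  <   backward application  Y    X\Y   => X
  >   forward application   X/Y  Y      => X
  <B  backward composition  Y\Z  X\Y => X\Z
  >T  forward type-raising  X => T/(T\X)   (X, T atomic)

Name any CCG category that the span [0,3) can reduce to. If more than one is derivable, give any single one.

[0,8] S   <
  [0,6] S\N   <
    [0,5] S   >
      [0,4] S/(S\N)   <
        [0,3] PP   >
          [0,2] PP/(PP\S)   <
            [0,1] "plan" : PP
            [1,2] "near" : (PP/(PP\S))\PP
          [2,3] "cat" : PP\S
        [3,4] "slowly" : (S/(S\N))\PP
      [4,5] "some" : S\N
    [5,6] "clearly" : (S\N)\S
  [6,8] S\(S\N)   >
    [6,7] "on" : (S\(S\N))/PP
    [7,8] "liked" : PP

PP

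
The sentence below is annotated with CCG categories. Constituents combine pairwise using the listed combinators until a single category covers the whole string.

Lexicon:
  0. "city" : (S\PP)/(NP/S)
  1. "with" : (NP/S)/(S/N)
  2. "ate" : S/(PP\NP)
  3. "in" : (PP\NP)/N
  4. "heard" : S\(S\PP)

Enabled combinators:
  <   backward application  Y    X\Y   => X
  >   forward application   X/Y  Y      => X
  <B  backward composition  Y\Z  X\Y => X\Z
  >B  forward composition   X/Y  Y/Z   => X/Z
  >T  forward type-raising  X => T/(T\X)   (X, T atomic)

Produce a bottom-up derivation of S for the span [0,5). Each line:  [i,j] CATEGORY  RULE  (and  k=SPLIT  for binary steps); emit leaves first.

[0,5] S   <
  [0,4] S\PP   >
    [0,1] "city" : (S\PP)/(NP/S)
    [1,4] NP/S   >
      [1,2] "with" : (NP/S)/(S/N)
      [2,4] S/N   >B
        [2,3] "ate" : S/(PP\NP)
        [3,4] "in" : (PP\NP)/N
  [4,5] "heard" : S\(S\PP)

[0,1] (S\PP)/(NP/S)  lex  "city"
[1,2] (NP/S)/(S/N)  lex  "with"
[2,3] S/(PP\NP)  lex  "ate"
[3,4] (PP\NP)/N  lex  "in"
[2,4] S/N  >B  k=3
[1,4] NP/S  >  k=2
[0,4] S\PP  >  k=1
[4,5] S\(S\PP)  lex  "heard"
[0,5] S  <  k=4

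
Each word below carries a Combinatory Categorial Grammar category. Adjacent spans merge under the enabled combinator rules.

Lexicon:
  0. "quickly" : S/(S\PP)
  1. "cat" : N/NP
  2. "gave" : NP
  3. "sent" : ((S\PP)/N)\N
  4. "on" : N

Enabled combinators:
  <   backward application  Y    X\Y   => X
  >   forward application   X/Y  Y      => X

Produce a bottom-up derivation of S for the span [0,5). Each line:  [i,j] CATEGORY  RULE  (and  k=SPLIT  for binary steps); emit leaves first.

[0,1] S/(S\PP)  lex  "quickly"
[1,2] N/NP  lex  "cat"
[2,3] NP  lex  "gave"
[1,3] N  >  k=2
[3,4] ((S\PP)/N)\N  lex  "sent"
[1,4] (S\PP)/N  <  k=3
[4,5] N  lex  "on"
[1,5] S\PP  >  k=4
[0,5] S  >  k=1

[0,5] S   >
  [0,1] "quickly" : S/(S\PP)
  [1,5] S\PP   >
    [1,4] (S\PP)/N   <
      [1,3] N   >
        [1,2] "cat" : N/NP
        [2,3] "gave" : NP
      [3,4] "sent" : ((S\PP)/N)\N
    [4,5] "on" : N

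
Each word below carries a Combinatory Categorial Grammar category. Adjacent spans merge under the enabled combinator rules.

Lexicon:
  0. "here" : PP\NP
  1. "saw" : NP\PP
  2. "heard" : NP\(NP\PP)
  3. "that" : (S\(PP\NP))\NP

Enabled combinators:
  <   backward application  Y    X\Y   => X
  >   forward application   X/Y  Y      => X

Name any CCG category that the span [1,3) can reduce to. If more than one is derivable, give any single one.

[0,4] S   <
  [0,1] "here" : PP\NP
  [1,4] S\(PP\NP)   <
    [1,3] NP   <
      [1,2] "saw" : NP\PP
      [2,3] "heard" : NP\(NP\PP)
    [3,4] "that" : (S\(PP\NP))\NP

NP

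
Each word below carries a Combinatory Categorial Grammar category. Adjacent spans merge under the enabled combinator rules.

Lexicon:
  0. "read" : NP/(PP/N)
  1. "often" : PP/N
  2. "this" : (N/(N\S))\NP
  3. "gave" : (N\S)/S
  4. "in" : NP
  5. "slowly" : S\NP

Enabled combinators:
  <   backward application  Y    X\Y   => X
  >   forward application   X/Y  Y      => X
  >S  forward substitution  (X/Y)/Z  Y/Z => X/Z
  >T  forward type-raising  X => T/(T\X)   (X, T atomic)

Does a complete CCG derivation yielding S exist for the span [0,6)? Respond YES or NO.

NP/(PP/N) PP/N (N/(N\S))\NP (N\S)/S NP S\NP
CKY chart[0,6] = {N, N/(N\N), NP/(NP\N), PP/(PP\N), S/(S\N)}; S ∉ chart

NO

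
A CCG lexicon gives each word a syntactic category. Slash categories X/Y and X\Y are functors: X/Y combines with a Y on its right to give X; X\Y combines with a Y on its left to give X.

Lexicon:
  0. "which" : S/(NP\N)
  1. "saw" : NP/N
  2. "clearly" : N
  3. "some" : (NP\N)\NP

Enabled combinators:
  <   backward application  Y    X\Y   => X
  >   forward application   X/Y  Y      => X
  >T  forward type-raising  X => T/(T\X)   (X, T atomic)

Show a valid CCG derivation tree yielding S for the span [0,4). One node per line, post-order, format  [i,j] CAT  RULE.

[0,4] S   >
  [0,1] "which" : S/(NP\N)
  [1,4] NP\N   <
    [1,3] NP   >
      [1,2] "saw" : NP/N
      [2,3] "clearly" : N
    [3,4] "some" : (NP\N)\NP

[0,1] S/(NP\N)  lex  "which"
[1,2] NP/N  lex  "saw"
[2,3] N  lex  "clearly"
[1,3] NP  >  k=2
[3,4] (NP\N)\NP  lex  "some"
[1,4] NP\N  <  k=3
[0,4] S  >  k=1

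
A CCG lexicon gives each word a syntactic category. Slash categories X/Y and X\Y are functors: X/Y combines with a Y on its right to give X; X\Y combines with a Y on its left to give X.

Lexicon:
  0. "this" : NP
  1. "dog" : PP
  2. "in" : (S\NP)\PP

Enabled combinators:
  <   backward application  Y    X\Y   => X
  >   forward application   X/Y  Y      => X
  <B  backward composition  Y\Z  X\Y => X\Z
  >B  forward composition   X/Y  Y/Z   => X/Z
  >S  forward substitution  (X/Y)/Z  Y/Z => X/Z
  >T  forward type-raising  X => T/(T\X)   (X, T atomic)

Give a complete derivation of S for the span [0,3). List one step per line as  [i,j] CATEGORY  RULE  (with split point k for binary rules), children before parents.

[0,1] NP  lex  "this"
[1,2] PP  lex  "dog"
[2,3] (S\NP)\PP  lex  "in"
[1,3] S\NP  <  k=2
[0,3] S  <  k=1

[0,3] S   <
  [0,1] "this" : NP
  [1,3] S\NP   <
    [1,2] "dog" : PP
    [2,3] "in" : (S\NP)\PP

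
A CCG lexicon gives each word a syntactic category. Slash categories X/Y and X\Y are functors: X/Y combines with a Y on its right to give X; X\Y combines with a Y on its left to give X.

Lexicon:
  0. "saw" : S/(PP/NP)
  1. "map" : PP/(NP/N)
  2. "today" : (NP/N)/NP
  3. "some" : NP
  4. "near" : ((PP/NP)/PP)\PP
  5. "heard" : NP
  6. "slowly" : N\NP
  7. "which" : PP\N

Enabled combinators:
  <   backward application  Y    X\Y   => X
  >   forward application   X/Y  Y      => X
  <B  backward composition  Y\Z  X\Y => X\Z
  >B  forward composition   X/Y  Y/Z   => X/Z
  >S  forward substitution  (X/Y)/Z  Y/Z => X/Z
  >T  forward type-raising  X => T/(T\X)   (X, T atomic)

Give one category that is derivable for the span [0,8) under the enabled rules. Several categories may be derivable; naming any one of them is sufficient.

[0,8] S   >
  [0,1] "saw" : S/(PP/NP)
  [1,8] PP/NP   >
    [1,5] (PP/NP)/PP   <
      [1,4] PP   >
        [1,2] "map" : PP/(NP/N)
        [2,4] NP/N   >
          [2,3] "today" : (NP/N)/NP
          [3,4] "some" : NP
      [4,5] "near" : ((PP/NP)/PP)\PP
    [5,8] PP   >
      [5,6] PP/(PP\NP)   >T
        [5,6] "heard" : NP
      [6,8] PP\NP   <B
        [6,7] "slowly" : N\NP
        [7,8] "which" : PP\N

S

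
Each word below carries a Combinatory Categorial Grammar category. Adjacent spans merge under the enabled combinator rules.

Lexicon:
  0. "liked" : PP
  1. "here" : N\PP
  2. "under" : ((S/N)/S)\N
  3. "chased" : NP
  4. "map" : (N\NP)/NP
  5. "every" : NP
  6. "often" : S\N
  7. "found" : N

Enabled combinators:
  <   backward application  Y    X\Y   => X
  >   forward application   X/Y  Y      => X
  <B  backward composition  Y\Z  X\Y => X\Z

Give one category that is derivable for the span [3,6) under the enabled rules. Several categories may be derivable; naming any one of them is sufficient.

N

[0,8] S   >
  [0,7] S/N   >
    [0,3] (S/N)/S   <
      [0,2] N   <
        [0,1] "liked" : PP
        [1,2] "here" : N\PP
      [2,3] "under" : ((S/N)/S)\N
    [3,7] S   <
      [3,6] N   <
        [3,4] "chased" : NP
        [4,6] N\NP   >
          [4,5] "map" : (N\NP)/NP
          [5,6] "every" : NP
      [6,7] "often" : S\N
  [7,8] "found" : N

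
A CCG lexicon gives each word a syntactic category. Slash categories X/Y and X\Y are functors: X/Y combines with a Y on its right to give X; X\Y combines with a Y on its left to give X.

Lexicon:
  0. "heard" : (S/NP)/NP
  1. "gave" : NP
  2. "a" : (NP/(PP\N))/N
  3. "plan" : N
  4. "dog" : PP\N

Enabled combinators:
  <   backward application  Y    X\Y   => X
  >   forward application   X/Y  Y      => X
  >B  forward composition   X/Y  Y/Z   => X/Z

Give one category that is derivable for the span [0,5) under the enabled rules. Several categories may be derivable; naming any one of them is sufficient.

S

[0,5] S   >
  [0,2] S/NP   >
    [0,1] "heard" : (S/NP)/NP
    [1,2] "gave" : NP
  [2,5] NP   >
    [2,4] NP/(PP\N)   >
      [2,3] "a" : (NP/(PP\N))/N
      [3,4] "plan" : N
    [4,5] "dog" : PP\N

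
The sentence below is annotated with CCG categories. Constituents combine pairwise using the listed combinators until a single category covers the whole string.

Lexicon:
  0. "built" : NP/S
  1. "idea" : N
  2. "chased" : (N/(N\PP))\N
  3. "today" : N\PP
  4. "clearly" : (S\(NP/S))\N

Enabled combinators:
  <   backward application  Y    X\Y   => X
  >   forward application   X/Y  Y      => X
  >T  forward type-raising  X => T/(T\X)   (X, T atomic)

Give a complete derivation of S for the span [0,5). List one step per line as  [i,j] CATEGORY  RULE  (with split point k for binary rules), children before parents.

[0,5] S   <
  [0,1] "built" : NP/S
  [1,5] S\(NP/S)   <
    [1,4] N   >
      [1,3] N/(N\PP)   <
        [1,2] "idea" : N
        [2,3] "chased" : (N/(N\PP))\N
      [3,4] "today" : N\PP
    [4,5] "clearly" : (S\(NP/S))\N

[0,1] NP/S  lex  "built"
[1,2] N  lex  "idea"
[2,3] (N/(N\PP))\N  lex  "chased"
[1,3] N/(N\PP)  <  k=2
[3,4] N\PP  lex  "today"
[1,4] N  >  k=3
[4,5] (S\(NP/S))\N  lex  "clearly"
[1,5] S\(NP/S)  <  k=4
[0,5] S  <  k=1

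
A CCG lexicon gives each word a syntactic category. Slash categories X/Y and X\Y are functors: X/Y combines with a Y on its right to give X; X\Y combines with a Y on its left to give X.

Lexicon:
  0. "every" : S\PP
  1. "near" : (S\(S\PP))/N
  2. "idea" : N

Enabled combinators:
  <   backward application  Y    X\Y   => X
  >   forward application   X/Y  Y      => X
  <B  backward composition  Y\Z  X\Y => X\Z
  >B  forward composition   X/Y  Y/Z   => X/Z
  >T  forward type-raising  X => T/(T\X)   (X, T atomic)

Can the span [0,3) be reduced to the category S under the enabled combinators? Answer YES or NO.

[0,3] S   <
  [0,1] "every" : S\PP
  [1,3] S\(S\PP)   >
    [1,2] "near" : (S\(S\PP))/N
    [2,3] "idea" : N

YES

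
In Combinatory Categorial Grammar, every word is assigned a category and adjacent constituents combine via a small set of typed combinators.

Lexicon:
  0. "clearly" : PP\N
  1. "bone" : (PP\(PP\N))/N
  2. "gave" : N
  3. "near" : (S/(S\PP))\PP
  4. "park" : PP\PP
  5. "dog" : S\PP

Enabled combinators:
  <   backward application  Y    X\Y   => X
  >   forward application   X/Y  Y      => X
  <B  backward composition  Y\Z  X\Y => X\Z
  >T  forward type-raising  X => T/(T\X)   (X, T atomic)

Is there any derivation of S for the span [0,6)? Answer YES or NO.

YES

[0,6] S   >
  [0,4] S/(S\PP)   <
    [0,3] PP   <
      [0,1] "clearly" : PP\N
      [1,3] PP\(PP\N)   >
        [1,2] "bone" : (PP\(PP\N))/N
        [2,3] "gave" : N
    [3,4] "near" : (S/(S\PP))\PP
  [4,6] S\PP   <B
    [4,5] "park" : PP\PP
    [5,6] "dog" : S\PP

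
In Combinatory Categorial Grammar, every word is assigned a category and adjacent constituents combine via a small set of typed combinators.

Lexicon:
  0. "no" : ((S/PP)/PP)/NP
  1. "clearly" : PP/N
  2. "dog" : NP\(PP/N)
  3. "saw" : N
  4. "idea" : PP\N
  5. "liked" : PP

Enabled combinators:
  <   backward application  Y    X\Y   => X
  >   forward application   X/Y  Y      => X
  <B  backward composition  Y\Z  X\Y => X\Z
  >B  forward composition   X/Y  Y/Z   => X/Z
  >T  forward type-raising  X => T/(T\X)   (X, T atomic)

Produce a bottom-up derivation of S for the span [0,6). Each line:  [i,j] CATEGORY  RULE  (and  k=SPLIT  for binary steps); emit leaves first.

[0,6] S   >
  [0,5] S/PP   >
    [0,3] (S/PP)/PP   >
      [0,1] "no" : ((S/PP)/PP)/NP
      [1,3] NP   <
        [1,2] "clearly" : PP/N
        [2,3] "dog" : NP\(PP/N)
    [3,5] PP   <
      [3,4] "saw" : N
      [4,5] "idea" : PP\N
  [5,6] "liked" : PP

[0,1] ((S/PP)/PP)/NP  lex  "no"
[1,2] PP/N  lex  "clearly"
[2,3] NP\(PP/N)  lex  "dog"
[1,3] NP  <  k=2
[0,3] (S/PP)/PP  >  k=1
[3,4] N  lex  "saw"
[4,5] PP\N  lex  "idea"
[3,5] PP  <  k=4
[0,5] S/PP  >  k=3
[5,6] PP  lex  "liked"
[0,6] S  >  k=5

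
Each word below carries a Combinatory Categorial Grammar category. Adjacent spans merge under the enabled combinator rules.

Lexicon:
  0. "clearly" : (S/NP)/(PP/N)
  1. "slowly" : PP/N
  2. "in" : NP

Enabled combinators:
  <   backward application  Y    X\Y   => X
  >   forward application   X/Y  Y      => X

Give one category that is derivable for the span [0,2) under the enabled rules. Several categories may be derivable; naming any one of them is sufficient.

S/NP

[0,3] S   >
  [0,2] S/NP   >
    [0,1] "clearly" : (S/NP)/(PP/N)
    [1,2] "slowly" : PP/N
  [2,3] "in" : NP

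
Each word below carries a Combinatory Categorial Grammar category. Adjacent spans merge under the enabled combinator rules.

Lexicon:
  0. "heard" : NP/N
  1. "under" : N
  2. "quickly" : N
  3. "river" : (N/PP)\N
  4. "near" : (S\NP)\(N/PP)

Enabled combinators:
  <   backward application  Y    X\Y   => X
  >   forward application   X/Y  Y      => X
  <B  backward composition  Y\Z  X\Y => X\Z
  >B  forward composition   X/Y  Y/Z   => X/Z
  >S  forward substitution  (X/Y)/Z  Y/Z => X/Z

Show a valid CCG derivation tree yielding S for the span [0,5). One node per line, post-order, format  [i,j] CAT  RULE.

[0,5] S   <
  [0,2] NP   >
    [0,1] "heard" : NP/N
    [1,2] "under" : N
  [2,5] S\NP   <
    [2,4] N/PP   <
      [2,3] "quickly" : N
      [3,4] "river" : (N/PP)\N
    [4,5] "near" : (S\NP)\(N/PP)

[0,1] NP/N  lex  "heard"
[1,2] N  lex  "under"
[0,2] NP  >  k=1
[2,3] N  lex  "quickly"
[3,4] (N/PP)\N  lex  "river"
[2,4] N/PP  <  k=3
[4,5] (S\NP)\(N/PP)  lex  "near"
[2,5] S\NP  <  k=4
[0,5] S  <  k=2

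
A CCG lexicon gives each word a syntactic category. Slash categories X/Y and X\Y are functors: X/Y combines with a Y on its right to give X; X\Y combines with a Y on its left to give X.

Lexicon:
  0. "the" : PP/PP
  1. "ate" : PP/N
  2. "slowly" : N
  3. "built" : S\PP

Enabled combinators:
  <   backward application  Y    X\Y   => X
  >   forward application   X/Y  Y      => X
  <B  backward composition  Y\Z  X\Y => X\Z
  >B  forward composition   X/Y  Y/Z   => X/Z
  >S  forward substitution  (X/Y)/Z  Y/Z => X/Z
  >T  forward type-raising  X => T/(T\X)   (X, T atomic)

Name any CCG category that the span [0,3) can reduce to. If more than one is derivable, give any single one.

[0,4] S   <
  [0,3] PP   >
    [0,2] PP/N   >B
      [0,1] "the" : PP/PP
      [1,2] "ate" : PP/N
    [2,3] "slowly" : N
  [3,4] "built" : S\PP

PP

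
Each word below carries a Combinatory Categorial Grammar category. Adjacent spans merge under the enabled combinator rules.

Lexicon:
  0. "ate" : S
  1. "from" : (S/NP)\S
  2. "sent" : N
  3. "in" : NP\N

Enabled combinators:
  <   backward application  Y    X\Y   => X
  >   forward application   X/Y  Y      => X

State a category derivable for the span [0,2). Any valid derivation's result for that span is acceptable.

S/NP

[0,4] S   >
  [0,2] S/NP   <
    [0,1] "ate" : S
    [1,2] "from" : (S/NP)\S
  [2,4] NP   <
    [2,3] "sent" : N
    [3,4] "in" : NP\N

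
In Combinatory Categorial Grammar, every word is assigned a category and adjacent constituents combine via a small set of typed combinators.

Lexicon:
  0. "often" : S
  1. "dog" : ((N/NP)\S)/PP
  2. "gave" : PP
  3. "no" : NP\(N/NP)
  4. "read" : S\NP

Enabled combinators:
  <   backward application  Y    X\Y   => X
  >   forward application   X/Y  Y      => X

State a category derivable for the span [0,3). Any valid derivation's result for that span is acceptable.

[0,5] S   <
  [0,4] NP   <
    [0,3] N/NP   <
      [0,1] "often" : S
      [1,3] (N/NP)\S   >
        [1,2] "dog" : ((N/NP)\S)/PP
        [2,3] "gave" : PP
    [3,4] "no" : NP\(N/NP)
  [4,5] "read" : S\NP

N/NP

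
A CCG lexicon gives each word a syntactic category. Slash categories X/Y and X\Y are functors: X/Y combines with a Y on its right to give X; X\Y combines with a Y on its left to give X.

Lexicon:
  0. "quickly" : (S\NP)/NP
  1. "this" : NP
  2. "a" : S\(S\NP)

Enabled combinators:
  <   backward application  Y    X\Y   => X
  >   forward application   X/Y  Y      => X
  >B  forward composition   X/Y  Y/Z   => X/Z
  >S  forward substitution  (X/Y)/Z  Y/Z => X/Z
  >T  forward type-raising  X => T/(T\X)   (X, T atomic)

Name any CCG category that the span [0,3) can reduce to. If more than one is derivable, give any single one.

[0,3] S   <
  [0,2] S\NP   >
    [0,1] "quickly" : (S\NP)/NP
    [1,2] "this" : NP
  [2,3] "a" : S\(S\NP)

S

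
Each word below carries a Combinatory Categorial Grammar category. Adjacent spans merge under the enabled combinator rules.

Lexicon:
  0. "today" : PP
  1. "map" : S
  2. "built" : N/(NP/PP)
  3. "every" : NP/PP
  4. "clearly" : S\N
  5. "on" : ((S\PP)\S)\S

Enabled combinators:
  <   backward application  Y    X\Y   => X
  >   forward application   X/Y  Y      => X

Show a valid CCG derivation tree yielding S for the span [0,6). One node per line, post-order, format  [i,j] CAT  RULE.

[0,6] S   <
  [0,1] "today" : PP
  [1,6] S\PP   <
    [1,2] "map" : S
    [2,6] (S\PP)\S   <
      [2,5] S   <
        [2,4] N   >
          [2,3] "built" : N/(NP/PP)
          [3,4] "every" : NP/PP
        [4,5] "clearly" : S\N
      [5,6] "on" : ((S\PP)\S)\S

[0,1] PP  lex  "today"
[1,2] S  lex  "map"
[2,3] N/(NP/PP)  lex  "built"
[3,4] NP/PP  lex  "every"
[2,4] N  >  k=3
[4,5] S\N  lex  "clearly"
[2,5] S  <  k=4
[5,6] ((S\PP)\S)\S  lex  "on"
[2,6] (S\PP)\S  <  k=5
[1,6] S\PP  <  k=2
[0,6] S  <  k=1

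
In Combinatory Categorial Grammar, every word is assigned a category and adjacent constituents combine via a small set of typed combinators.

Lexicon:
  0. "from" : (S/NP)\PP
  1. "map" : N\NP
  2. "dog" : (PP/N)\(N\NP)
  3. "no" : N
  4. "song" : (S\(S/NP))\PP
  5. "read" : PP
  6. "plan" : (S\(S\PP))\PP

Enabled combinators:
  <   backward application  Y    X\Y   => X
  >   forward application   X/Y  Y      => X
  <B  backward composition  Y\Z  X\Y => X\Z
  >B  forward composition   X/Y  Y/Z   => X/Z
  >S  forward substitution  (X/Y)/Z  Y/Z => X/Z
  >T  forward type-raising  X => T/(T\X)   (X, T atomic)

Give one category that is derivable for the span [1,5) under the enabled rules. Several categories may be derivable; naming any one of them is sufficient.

S\(S/NP)

[0,7] S   <
  [0,5] S\PP   <B
    [0,1] "from" : (S/NP)\PP
    [1,5] S\(S/NP)   <
      [1,4] PP   >
        [1,3] PP/N   <
          [1,2] "map" : N\NP
          [2,3] "dog" : (PP/N)\(N\NP)
        [3,4] "no" : N
      [4,5] "song" : (S\(S/NP))\PP
  [5,7] S\(S\PP)   <
    [5,6] "read" : PP
    [6,7] "plan" : (S\(S\PP))\PP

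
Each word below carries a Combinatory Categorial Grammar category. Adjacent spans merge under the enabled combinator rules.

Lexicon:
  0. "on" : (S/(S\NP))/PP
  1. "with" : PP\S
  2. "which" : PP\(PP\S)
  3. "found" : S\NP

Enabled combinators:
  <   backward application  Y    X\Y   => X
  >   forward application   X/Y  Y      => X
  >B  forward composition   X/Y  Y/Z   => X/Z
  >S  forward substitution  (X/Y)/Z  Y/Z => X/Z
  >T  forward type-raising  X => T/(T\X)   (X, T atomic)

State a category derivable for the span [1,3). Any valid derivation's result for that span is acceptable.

[0,4] S   >
  [0,3] S/(S\NP)   >
    [0,1] "on" : (S/(S\NP))/PP
    [1,3] PP   <
      [1,2] "with" : PP\S
      [2,3] "which" : PP\(PP\S)
  [3,4] "found" : S\NP

PP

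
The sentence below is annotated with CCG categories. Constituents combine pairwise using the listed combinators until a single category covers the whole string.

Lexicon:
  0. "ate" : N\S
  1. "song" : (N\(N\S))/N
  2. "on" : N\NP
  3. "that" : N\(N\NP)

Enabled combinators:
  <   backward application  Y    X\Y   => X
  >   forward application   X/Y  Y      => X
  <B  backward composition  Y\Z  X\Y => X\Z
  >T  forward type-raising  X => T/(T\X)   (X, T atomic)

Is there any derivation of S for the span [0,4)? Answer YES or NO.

N\S (N\(N\S))/N N\NP N\(N\NP)
CKY chart[0,4] = {N, N/(N\N), NP/(NP\N), PP/(PP\N), S/(S\N)}; S ∉ chart

NO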